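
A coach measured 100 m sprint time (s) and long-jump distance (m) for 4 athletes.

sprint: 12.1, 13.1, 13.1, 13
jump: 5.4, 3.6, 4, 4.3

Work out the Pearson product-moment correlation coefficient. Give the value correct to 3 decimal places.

n = 4, Σx = 51.3, Σy = 17.3, Σx² = 658.63, Σy² = 76.61, Σxy = 220.8
nΣxy − ΣxΣy = 883.2 − 887.49 = -4.29
nΣx² − (Σx)² = 2634.52 − 2631.69 = 2.83; nΣy² − (Σy)² = 306.44 − 299.29 = 7.15
r = -4.29 / √(2.83 × 7.15) = -4.29 / 4.4983 ≈ -0.954

-0.954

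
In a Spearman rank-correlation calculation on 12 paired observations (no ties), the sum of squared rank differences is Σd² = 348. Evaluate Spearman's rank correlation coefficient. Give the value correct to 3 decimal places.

ρ = 1 − 6Σd² / [n(n²−1)] = 1 − 6×348 / (12×143)
  = 1 − 2088/1716 = 1 − 1.2168 ≈ -0.217

-0.217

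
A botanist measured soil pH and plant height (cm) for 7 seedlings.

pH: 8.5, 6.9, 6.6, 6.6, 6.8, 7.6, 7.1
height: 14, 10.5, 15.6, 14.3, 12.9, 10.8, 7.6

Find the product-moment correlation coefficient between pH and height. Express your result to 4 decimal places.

n = 7, Σx = 50.1, Σy = 85.7, Σx² = 361.39, Σy² = 1094.91, Σxy = 612.55
nΣxy − ΣxΣy = 4287.85 − 4293.57 = -5.72
nΣx² − (Σx)² = 2529.73 − 2510.01 = 19.72; nΣy² − (Σy)² = 7664.37 − 7344.49 = 319.88
r = -5.72 / √(19.72 × 319.88) = -5.72 / 79.4231 ≈ -0.0720

-0.0720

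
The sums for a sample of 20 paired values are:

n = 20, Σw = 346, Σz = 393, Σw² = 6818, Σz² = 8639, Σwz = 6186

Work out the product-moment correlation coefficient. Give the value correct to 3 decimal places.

r = (nΣwz − ΣwΣz) / √[(nΣw² − (Σw)²)(nΣz² − (Σz)²)]
Numerator: 20×6186 − 346×393 = -12258
Denominator: √[(136360 − 119716)(172780 − 154449)] = √[16644 × 18331] = 17467.1453
r = -12258 / 17467.1453 ≈ -0.702

-0.702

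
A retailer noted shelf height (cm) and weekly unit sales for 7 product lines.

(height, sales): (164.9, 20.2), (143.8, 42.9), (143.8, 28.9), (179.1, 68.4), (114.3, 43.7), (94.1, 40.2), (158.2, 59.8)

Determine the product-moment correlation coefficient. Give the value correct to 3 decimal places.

0.265

n = 7, Σx = 998.2, Σy = 304.1, Σx² = 147572.24, Σy² = 14863.99, Σxy = 44144.35
nΣxy − ΣxΣy = 309010.45 − 303552.62 = 5457.83
nΣx² − (Σx)² = 1033005.68 − 996403.24 = 36602.44; nΣy² − (Σy)² = 104047.93 − 92476.81 = 11571.12
r = 5457.83 / √(36602.44 × 11571.12) = 5457.83 / 20579.8743 ≈ 0.265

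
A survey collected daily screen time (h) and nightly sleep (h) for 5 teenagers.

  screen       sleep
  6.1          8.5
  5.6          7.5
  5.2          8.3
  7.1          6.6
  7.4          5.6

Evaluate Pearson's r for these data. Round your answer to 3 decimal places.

-0.853

n = 5, Σx = 31.4, Σy = 36.5, Σx² = 200.78, Σy² = 272.31, Σxy = 225.31
nΣxy − ΣxΣy = 1126.55 − 1146.1 = -19.55
nΣx² − (Σx)² = 1003.9 − 985.96 = 17.94; nΣy² − (Σy)² = 1361.55 − 1332.25 = 29.3
r = -19.55 / √(17.94 × 29.3) = -19.55 / 22.9269 ≈ -0.853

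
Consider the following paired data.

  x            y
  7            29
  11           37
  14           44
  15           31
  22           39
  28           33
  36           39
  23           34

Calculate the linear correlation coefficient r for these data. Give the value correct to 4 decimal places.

n = 8, Σx = 156, Σy = 286, Σx² = 3684, Σy² = 10394, Σxy = 5659
nΣxy − ΣxΣy = 45272 − 44616 = 656
nΣx² − (Σx)² = 29472 − 24336 = 5136; nΣy² − (Σy)² = 83152 − 81796 = 1356
r = 656 / √(5136 × 1356) = 656 / 2639.0180 ≈ 0.2486

0.2486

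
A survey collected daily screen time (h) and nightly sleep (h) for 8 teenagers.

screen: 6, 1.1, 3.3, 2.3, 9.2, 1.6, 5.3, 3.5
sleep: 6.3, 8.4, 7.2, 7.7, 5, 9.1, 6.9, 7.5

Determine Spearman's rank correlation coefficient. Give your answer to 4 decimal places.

-0.9524

Rank screen: 7, 1, 4, 3, 8, 2, 6, 5
Rank sleep: 2, 7, 4, 6, 1, 8, 3, 5
d = rank(screen) − rank(sleep): 5, -6, 0, -3, 7, -6, 3, 0; Σd² = 164
ρ = 1 − 6Σd² / [n(n²−1)] = 1 − 6×164 / (8×63) = 1 − 984/504 ≈ -0.9524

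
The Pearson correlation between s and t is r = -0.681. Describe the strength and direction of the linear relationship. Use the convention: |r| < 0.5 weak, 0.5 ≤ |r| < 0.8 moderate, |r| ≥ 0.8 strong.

r = -0.681 < 0 so the relationship is negative.
|r| = 0.681, which falls in the moderate range.

moderate negative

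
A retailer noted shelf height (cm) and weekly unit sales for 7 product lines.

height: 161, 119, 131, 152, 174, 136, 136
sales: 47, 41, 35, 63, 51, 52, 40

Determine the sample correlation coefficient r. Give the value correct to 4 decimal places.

0.5329

n = 7, Σx = 1009, Σy = 329, Σx² = 147615, Σy² = 15989, Σxy = 47993
nΣxy − ΣxΣy = 335951 − 331961 = 3990
nΣx² − (Σx)² = 1033305 − 1018081 = 15224; nΣy² − (Σy)² = 111923 − 108241 = 3682
r = 3990 / √(15224 × 3682) = 3990 / 7486.9732 ≈ 0.5329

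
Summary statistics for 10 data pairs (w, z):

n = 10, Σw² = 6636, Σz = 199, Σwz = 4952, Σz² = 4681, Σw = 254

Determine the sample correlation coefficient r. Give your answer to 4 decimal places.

-0.2814

r = (nΣwz − ΣwΣz) / √[(nΣw² − (Σw)²)(nΣz² − (Σz)²)]
Numerator: 10×4952 − 254×199 = -1026
Denominator: √[(66360 − 64516)(46810 − 39601)] = √[1844 × 7209] = 3646.0110
r = -1026 / 3646.0110 ≈ -0.2814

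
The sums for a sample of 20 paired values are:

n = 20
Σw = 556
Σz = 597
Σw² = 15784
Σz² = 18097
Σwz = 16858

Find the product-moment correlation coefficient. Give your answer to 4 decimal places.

r = (nΣwz − ΣwΣz) / √[(nΣw² − (Σw)²)(nΣz² − (Σz)²)]
Numerator: 20×16858 − 556×597 = 5228
Denominator: √[(315680 − 309136)(361940 − 356409)] = √[6544 × 5531] = 6016.2168
r = 5228 / 6016.2168 ≈ 0.8690

0.8690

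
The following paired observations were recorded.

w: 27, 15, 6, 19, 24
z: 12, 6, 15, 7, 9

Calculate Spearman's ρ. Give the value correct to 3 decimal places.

0.000

Rank w: 5, 2, 1, 3, 4
Rank z: 4, 1, 5, 2, 3
d = rank(w) − rank(z): 1, 1, -4, 1, 1; Σd² = 20
ρ = 1 − 6Σd² / [n(n²−1)] = 1 − 6×20 / (5×24) = 1 − 120/120 ≈ 0.000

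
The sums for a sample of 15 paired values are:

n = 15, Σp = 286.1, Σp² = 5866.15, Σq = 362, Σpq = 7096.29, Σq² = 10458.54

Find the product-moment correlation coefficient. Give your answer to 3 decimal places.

0.228

r = (nΣpq − ΣpΣq) / √[(nΣp² − (Σp)²)(nΣq² − (Σq)²)]
Numerator: 15×7096.29 − 286.1×362 = 2876.15
Denominator: √[(87992.25 − 81853.21)(156878.1 − 131044)] = √[6139.04 × 25834.1] = 12593.5131
r = 2876.15 / 12593.5131 ≈ 0.228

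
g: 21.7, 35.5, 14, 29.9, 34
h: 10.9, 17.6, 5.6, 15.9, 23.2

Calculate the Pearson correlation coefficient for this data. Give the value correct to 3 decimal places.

n = 5, Σg = 135.1, Σh = 73.2, Σg² = 3977.15, Σh² = 1250.98, Σgh = 2203.94
nΣgh − ΣgΣh = 11019.7 − 9889.32 = 1130.38
nΣg² − (Σg)² = 19885.75 − 18252.01 = 1633.74; nΣh² − (Σh)² = 6254.9 − 5358.24 = 896.66
r = 1130.38 / √(1633.74 × 896.66) = 1130.38 / 1210.3344 ≈ 0.934

0.934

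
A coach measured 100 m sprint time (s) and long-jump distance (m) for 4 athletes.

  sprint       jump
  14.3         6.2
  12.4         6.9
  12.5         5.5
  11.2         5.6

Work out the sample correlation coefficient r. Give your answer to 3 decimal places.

n = 4, Σx = 50.4, Σy = 24.2, Σx² = 639.94, Σy² = 147.66, Σxy = 305.69
nΣxy − ΣxΣy = 1222.76 − 1219.68 = 3.08
nΣx² − (Σx)² = 2559.76 − 2540.16 = 19.6; nΣy² − (Σy)² = 590.64 − 585.64 = 5
r = 3.08 / √(19.6 × 5) = 3.08 / 9.8995 ≈ 0.311

0.311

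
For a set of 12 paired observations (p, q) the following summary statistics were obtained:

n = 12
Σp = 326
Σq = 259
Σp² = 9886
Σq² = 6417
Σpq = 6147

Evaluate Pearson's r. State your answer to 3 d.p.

-0.964

r = (nΣpq − ΣpΣq) / √[(nΣp² − (Σp)²)(nΣq² − (Σq)²)]
Numerator: 12×6147 − 326×259 = -10670
Denominator: √[(118632 − 106276)(77004 − 67081)] = √[12356 × 9923] = 11072.8762
r = -10670 / 11072.8762 ≈ -0.964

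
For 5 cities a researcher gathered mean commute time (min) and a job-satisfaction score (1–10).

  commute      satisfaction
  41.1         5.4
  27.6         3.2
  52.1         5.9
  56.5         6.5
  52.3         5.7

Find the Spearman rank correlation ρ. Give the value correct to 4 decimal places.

Rank commute: 2, 1, 3, 5, 4
Rank satisfaction: 2, 1, 4, 5, 3
d = rank(commute) − rank(satisfaction): 0, 0, -1, 0, 1; Σd² = 2
ρ = 1 − 6Σd² / [n(n²−1)] = 1 − 6×2 / (5×24) = 1 − 12/120 ≈ 0.9000

0.9000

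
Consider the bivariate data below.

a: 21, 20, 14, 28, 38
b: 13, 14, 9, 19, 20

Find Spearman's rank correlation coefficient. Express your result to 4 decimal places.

Rank a: 3, 2, 1, 4, 5
Rank b: 2, 3, 1, 4, 5
d = rank(a) − rank(b): 1, -1, 0, 0, 0; Σd² = 2
ρ = 1 − 6Σd² / [n(n²−1)] = 1 − 6×2 / (5×24) = 1 − 12/120 ≈ 0.9000

0.9000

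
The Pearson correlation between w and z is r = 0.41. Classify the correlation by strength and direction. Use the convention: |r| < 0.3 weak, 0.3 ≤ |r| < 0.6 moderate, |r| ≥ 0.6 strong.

r = 0.41 > 0 so the relationship is positive.
|r| = 0.41, which falls in the moderate range.

moderate positive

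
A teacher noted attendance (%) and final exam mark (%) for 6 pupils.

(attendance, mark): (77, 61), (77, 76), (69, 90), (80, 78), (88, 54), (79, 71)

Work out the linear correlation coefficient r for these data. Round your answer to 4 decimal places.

-0.8243

n = 6, Σx = 470, Σy = 430, Σx² = 37004, Σy² = 31638, Σxy = 33360
nΣxy − ΣxΣy = 200160 − 202100 = -1940
nΣx² − (Σx)² = 222024 − 220900 = 1124; nΣy² − (Σy)² = 189828 − 184900 = 4928
r = -1940 / √(1124 × 4928) = -1940 / 2353.5233 ≈ -0.8243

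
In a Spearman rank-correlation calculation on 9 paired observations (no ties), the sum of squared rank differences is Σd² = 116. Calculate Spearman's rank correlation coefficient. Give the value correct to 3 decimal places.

ρ = 1 − 6Σd² / [n(n²−1)] = 1 − 6×116 / (9×80)
  = 1 − 696/720 = 1 − 0.9667 ≈ 0.033

0.033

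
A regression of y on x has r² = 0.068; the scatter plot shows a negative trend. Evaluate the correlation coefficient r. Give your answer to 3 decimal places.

|r| = √0.068 = 0.261
The association is negative, so r = −0.261.

-0.261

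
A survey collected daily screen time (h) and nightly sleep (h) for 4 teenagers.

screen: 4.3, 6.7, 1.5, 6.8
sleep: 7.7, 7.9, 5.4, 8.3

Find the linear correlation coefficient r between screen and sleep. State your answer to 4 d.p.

0.9391

n = 4, Σx = 19.3, Σy = 29.3, Σx² = 111.87, Σy² = 219.75, Σxy = 150.58
nΣxy − ΣxΣy = 602.32 − 565.49 = 36.83
nΣx² − (Σx)² = 447.48 − 372.49 = 74.99; nΣy² − (Σy)² = 879 − 858.49 = 20.51
r = 36.83 / √(74.99 × 20.51) = 36.83 / 39.2179 ≈ 0.9391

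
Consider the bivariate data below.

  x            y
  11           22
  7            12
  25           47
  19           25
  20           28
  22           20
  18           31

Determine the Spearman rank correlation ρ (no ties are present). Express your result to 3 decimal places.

Rank x: 2, 1, 7, 4, 5, 6, 3
Rank y: 3, 1, 7, 4, 5, 2, 6
d = rank(x) − rank(y): -1, 0, 0, 0, 0, 4, -3; Σd² = 26
ρ = 1 − 6Σd² / [n(n²−1)] = 1 − 6×26 / (7×48) = 1 − 156/336 ≈ 0.536

0.536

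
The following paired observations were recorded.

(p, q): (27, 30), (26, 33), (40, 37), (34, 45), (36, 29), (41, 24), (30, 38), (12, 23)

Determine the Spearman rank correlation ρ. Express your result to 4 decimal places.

0.1190

Rank p: 3, 2, 7, 5, 6, 8, 4, 1
Rank q: 4, 5, 6, 8, 3, 2, 7, 1
d = rank(p) − rank(q): -1, -3, 1, -3, 3, 6, -3, 0; Σd² = 74
ρ = 1 − 6Σd² / [n(n²−1)] = 1 − 6×74 / (8×63) = 1 − 444/504 ≈ 0.1190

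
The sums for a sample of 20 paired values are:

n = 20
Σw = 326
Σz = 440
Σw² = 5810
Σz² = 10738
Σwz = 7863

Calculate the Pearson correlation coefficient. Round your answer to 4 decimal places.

0.9537

r = (nΣwz − ΣwΣz) / √[(nΣw² − (Σw)²)(nΣz² − (Σz)²)]
Numerator: 20×7863 − 326×440 = 13820
Denominator: √[(116200 − 106276)(214760 − 193600)] = √[9924 × 21160] = 14491.0952
r = 13820 / 14491.0952 ≈ 0.9537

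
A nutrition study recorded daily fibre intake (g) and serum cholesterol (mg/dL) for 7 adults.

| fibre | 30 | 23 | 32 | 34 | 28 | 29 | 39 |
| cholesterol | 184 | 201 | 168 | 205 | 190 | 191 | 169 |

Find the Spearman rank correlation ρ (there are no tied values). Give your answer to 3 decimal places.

-0.357

Rank fibre: 4, 1, 5, 6, 2, 3, 7
Rank cholesterol: 3, 6, 1, 7, 4, 5, 2
d = rank(fibre) − rank(cholesterol): 1, -5, 4, -1, -2, -2, 5; Σd² = 76
ρ = 1 − 6Σd² / [n(n²−1)] = 1 − 6×76 / (7×48) = 1 − 456/336 ≈ -0.357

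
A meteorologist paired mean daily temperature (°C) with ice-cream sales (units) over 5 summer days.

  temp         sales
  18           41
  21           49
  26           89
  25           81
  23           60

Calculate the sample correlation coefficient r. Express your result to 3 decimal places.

n = 5, Σx = 113, Σy = 320, Σx² = 2595, Σy² = 22164, Σxy = 7486
nΣxy − ΣxΣy = 37430 − 36160 = 1270
nΣx² − (Σx)² = 12975 − 12769 = 206; nΣy² − (Σy)² = 110820 − 102400 = 8420
r = 1270 / √(206 × 8420) = 1270 / 1317.0118 ≈ 0.964

0.964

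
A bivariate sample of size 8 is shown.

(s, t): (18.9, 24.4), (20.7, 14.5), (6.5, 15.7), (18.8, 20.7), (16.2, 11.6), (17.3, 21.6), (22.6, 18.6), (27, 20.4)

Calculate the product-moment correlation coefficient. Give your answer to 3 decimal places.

n = 8, Σs = 148, Σt = 147.5, Σs² = 2982.88, Σt² = 2843.83, Σst = 2785.28
nΣst − ΣsΣt = 22282.24 − 21830 = 452.24
nΣs² − (Σs)² = 23863.04 − 21904 = 1959.04; nΣt² − (Σt)² = 22750.64 − 21756.25 = 994.39
r = 452.24 / √(1959.04 × 994.39) = 452.24 / 1395.7255 ≈ 0.324

0.324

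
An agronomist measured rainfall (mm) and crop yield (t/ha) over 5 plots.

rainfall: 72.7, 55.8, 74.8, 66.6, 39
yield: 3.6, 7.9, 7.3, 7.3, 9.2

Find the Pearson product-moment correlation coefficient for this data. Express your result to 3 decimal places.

-0.711

n = 5, Σx = 308.9, Σy = 35.3, Σx² = 19950.53, Σy² = 266.59, Σxy = 2093.56
nΣxy − ΣxΣy = 10467.8 − 10904.17 = -436.37
nΣx² − (Σx)² = 99752.65 − 95419.21 = 4333.44; nΣy² − (Σy)² = 1332.95 − 1246.09 = 86.86
r = -436.37 / √(4333.44 × 86.86) = -436.37 / 613.5166 ≈ -0.711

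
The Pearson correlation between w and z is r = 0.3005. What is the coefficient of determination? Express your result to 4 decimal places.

0.0903

r² = (0.3005)² = 0.0903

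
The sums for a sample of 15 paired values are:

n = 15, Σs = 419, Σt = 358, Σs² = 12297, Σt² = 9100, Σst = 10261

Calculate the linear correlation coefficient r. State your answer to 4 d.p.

0.4544

r = (nΣst − ΣsΣt) / √[(nΣs² − (Σs)²)(nΣt² − (Σt)²)]
Numerator: 15×10261 − 419×358 = 3913
Denominator: √[(184455 − 175561)(136500 − 128164)] = √[8894 × 8336] = 8610.4811
r = 3913 / 8610.4811 ≈ 0.4544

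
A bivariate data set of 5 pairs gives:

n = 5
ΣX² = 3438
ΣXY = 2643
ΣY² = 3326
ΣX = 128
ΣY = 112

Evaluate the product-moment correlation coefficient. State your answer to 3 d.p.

r = (nΣXY − ΣXΣY) / √[(nΣX² − (ΣX)²)(nΣY² − (ΣY)²)]
Numerator: 5×2643 − 128×112 = -1121
Denominator: √[(17190 − 16384)(16630 − 12544)] = √[806 × 4086] = 1814.7496
r = -1121 / 1814.7496 ≈ -0.618

-0.618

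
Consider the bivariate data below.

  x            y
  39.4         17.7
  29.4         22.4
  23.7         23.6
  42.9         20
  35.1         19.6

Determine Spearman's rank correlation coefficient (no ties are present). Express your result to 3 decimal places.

-0.700

Rank x: 4, 2, 1, 5, 3
Rank y: 1, 4, 5, 3, 2
d = rank(x) − rank(y): 3, -2, -4, 2, 1; Σd² = 34
ρ = 1 − 6Σd² / [n(n²−1)] = 1 − 6×34 / (5×24) = 1 − 204/120 ≈ -0.700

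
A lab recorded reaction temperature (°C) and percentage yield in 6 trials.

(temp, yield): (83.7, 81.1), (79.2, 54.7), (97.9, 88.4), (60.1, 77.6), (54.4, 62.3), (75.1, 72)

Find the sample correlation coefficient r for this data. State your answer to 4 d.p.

0.5037

n = 6, Σx = 450.4, Σy = 436.1, Σx² = 35074.12, Σy² = 32470.91, Σxy = 33234.75
nΣxy − ΣxΣy = 199408.5 − 196419.44 = 2989.06
nΣx² − (Σx)² = 210444.72 − 202860.16 = 7584.56; nΣy² − (Σy)² = 194825.46 − 190183.21 = 4642.25
r = 2989.06 / √(7584.56 × 4642.25) = 2989.06 / 5933.7529 ≈ 0.5037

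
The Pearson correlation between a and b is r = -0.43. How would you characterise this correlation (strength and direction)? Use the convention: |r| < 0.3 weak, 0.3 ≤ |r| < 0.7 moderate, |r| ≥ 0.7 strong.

r = -0.43 < 0 so the relationship is negative.
|r| = 0.43, which falls in the moderate range.

moderate negative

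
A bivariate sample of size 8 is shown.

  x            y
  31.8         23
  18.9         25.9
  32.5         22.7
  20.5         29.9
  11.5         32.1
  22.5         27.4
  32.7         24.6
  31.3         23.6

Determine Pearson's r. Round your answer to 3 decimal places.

n = 8, Σx = 201.7, Σy = 209.2, Σx² = 5532.43, Σy² = 5552.4, Σxy = 5100.36
nΣxy − ΣxΣy = 40802.88 − 42195.64 = -1392.76
nΣx² − (Σx)² = 44259.44 − 40682.89 = 3576.55; nΣy² − (Σy)² = 44419.2 − 43764.64 = 654.56
r = -1392.76 / √(3576.55 × 654.56) = -1392.76 / 1530.0544 ≈ -0.910

-0.910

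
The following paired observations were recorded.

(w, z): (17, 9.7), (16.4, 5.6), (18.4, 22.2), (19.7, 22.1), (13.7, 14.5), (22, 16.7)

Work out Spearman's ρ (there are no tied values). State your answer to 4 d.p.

0.6000

Rank w: 3, 2, 4, 5, 1, 6
Rank z: 2, 1, 6, 5, 3, 4
d = rank(w) − rank(z): 1, 1, -2, 0, -2, 2; Σd² = 14
ρ = 1 − 6Σd² / [n(n²−1)] = 1 − 6×14 / (6×35) = 1 − 84/210 ≈ 0.6000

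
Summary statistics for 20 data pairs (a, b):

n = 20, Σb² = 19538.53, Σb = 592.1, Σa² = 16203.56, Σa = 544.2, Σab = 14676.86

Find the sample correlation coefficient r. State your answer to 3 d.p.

-0.856

r = (nΣab − ΣaΣb) / √[(nΣa² − (Σa)²)(nΣb² − (Σb)²)]
Numerator: 20×14676.86 − 544.2×592.1 = -28683.62
Denominator: √[(324071.2 − 296153.64)(390770.6 − 350582.41)] = √[27917.56 × 40188.19] = 33495.6147
r = -28683.62 / 33495.6147 ≈ -0.856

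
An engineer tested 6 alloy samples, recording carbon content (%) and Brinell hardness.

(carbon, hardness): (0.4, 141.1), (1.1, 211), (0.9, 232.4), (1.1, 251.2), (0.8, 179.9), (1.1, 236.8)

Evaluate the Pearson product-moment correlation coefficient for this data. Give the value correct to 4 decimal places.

n = 6, Σx = 5.4, Σy = 1252.4, Σx² = 5.24, Σy² = 269979.66, Σxy = 1178.42
nΣxy − ΣxΣy = 7070.52 − 6762.96 = 307.56
nΣx² − (Σx)² = 31.44 − 29.16 = 2.28; nΣy² − (Σy)² = 1619877.96 − 1568505.76 = 51372.2
r = 307.56 / √(2.28 × 51372.2) = 307.56 / 342.2406 ≈ 0.8987

0.8987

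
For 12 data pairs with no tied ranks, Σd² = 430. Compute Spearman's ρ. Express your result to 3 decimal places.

ρ = 1 − 6Σd² / [n(n²−1)] = 1 − 6×430 / (12×143)
  = 1 − 2580/1716 = 1 − 1.5035 ≈ -0.503

-0.503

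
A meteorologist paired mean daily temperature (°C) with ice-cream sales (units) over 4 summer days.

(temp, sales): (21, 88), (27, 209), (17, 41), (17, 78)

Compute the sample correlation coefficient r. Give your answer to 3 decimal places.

n = 4, Σx = 82, Σy = 416, Σx² = 1748, Σy² = 59190, Σxy = 9514
nΣxy − ΣxΣy = 38056 − 34112 = 3944
nΣx² − (Σx)² = 6992 − 6724 = 268; nΣy² − (Σy)² = 236760 − 173056 = 63704
r = 3944 / √(268 × 63704) = 3944 / 4131.9090 ≈ 0.955

0.955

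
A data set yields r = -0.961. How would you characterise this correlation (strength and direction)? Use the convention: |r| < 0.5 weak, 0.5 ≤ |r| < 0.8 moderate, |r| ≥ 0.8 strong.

strong negative

r = -0.961 < 0 so the relationship is negative.
|r| = 0.961, which falls in the strong range.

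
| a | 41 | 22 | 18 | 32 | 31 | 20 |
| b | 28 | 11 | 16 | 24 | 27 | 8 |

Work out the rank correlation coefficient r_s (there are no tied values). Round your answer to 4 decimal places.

0.7714

Rank a: 6, 3, 1, 5, 4, 2
Rank b: 6, 2, 3, 4, 5, 1
d = rank(a) − rank(b): 0, 1, -2, 1, -1, 1; Σd² = 8
ρ = 1 − 6Σd² / [n(n²−1)] = 1 − 6×8 / (6×35) = 1 − 48/210 ≈ 0.7714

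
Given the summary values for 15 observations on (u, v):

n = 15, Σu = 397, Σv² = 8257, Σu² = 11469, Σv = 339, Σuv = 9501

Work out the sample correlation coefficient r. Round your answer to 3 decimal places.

r = (nΣuv − ΣuΣv) / √[(nΣu² − (Σu)²)(nΣv² − (Σv)²)]
Numerator: 15×9501 − 397×339 = 7932
Denominator: √[(172035 − 157609)(123855 − 114921)] = √[14426 × 8934] = 11352.6157
r = 7932 / 11352.6157 ≈ 0.699

0.699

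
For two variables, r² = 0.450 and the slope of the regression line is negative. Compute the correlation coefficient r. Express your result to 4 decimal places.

-0.6708

|r| = √0.450 = 0.6708
The association is negative, so r = −0.6708.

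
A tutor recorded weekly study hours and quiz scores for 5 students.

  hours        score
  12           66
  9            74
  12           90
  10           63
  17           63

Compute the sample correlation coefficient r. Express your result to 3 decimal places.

n = 5, Σx = 60, Σy = 356, Σx² = 758, Σy² = 25870, Σxy = 4239
nΣxy − ΣxΣy = 21195 − 21360 = -165
nΣx² − (Σx)² = 3790 − 3600 = 190; nΣy² − (Σy)² = 129350 − 126736 = 2614
r = -165 / √(190 × 2614) = -165 / 704.7411 ≈ -0.234

-0.234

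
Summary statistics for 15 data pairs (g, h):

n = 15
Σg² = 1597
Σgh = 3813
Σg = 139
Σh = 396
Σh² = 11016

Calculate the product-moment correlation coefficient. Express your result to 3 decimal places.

0.344

r = (nΣgh − ΣgΣh) / √[(nΣg² − (Σg)²)(nΣh² − (Σh)²)]
Numerator: 15×3813 − 139×396 = 2151
Denominator: √[(23955 − 19321)(165240 − 156816)] = √[4634 × 8424] = 6247.9449
r = 2151 / 6247.9449 ≈ 0.344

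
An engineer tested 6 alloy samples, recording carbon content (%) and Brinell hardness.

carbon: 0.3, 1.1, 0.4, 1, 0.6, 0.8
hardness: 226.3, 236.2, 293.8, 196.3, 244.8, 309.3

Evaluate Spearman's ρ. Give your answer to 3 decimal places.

Rank carbon: 1, 6, 2, 5, 3, 4
Rank hardness: 2, 3, 5, 1, 4, 6
d = rank(carbon) − rank(hardness): -1, 3, -3, 4, -1, -2; Σd² = 40
ρ = 1 − 6Σd² / [n(n²−1)] = 1 − 6×40 / (6×35) = 1 − 240/210 ≈ -0.143

-0.143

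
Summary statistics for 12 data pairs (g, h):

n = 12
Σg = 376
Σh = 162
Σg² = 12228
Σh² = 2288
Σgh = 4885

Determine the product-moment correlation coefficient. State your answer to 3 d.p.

r = (nΣgh − ΣgΣh) / √[(nΣg² − (Σg)²)(nΣh² − (Σh)²)]
Numerator: 12×4885 − 376×162 = -2292
Denominator: √[(146736 − 141376)(27456 − 26244)] = √[5360 × 1212] = 2548.7879
r = -2292 / 2548.7879 ≈ -0.899

-0.899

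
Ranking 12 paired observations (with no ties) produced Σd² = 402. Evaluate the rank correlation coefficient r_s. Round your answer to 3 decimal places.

ρ = 1 − 6Σd² / [n(n²−1)] = 1 − 6×402 / (12×143)
  = 1 − 2412/1716 = 1 − 1.4056 ≈ -0.406

-0.406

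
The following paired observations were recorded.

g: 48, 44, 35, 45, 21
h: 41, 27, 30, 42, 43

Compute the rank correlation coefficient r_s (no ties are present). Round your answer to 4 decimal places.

-0.2000

Rank g: 5, 3, 2, 4, 1
Rank h: 3, 1, 2, 4, 5
d = rank(g) − rank(h): 2, 2, 0, 0, -4; Σd² = 24
ρ = 1 − 6Σd² / [n(n²−1)] = 1 − 6×24 / (5×24) = 1 − 144/120 ≈ -0.2000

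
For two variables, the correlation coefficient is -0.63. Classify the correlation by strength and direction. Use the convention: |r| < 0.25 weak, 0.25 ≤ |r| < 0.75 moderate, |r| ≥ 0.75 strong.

moderate negative

r = -0.63 < 0 so the relationship is negative.
|r| = 0.63, which falls in the moderate range.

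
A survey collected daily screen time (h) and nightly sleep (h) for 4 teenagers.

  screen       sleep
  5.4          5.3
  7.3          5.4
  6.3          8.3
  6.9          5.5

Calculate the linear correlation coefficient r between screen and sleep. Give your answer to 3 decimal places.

-0.099

n = 4, Σx = 25.9, Σy = 24.5, Σx² = 169.75, Σy² = 156.39, Σxy = 158.28
nΣxy − ΣxΣy = 633.12 − 634.55 = -1.43
nΣx² − (Σx)² = 679 − 670.81 = 8.19; nΣy² − (Σy)² = 625.56 − 600.25 = 25.31
r = -1.43 / √(8.19 × 25.31) = -1.43 / 14.3975 ≈ -0.099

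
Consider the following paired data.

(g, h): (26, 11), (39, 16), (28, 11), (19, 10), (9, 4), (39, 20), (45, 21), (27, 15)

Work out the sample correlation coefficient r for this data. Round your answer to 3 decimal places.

0.952

n = 8, Σg = 232, Σh = 108, Σg² = 7698, Σh² = 1680, Σgh = 3574
nΣgh − ΣgΣh = 28592 − 25056 = 3536
nΣg² − (Σg)² = 61584 − 53824 = 7760; nΣh² − (Σh)² = 13440 − 11664 = 1776
r = 3536 / √(7760 × 1776) = 3536 / 3712.3793 ≈ 0.952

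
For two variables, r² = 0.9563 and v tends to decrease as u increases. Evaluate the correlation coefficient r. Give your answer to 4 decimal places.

|r| = √0.9563 = 0.9779
The association is negative, so r = −0.9779.

-0.9779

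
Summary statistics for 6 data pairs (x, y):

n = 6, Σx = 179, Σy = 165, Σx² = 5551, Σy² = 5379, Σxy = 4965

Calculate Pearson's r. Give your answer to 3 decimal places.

r = (nΣxy − ΣxΣy) / √[(nΣx² − (Σx)²)(nΣy² − (Σy)²)]
Numerator: 6×4965 − 179×165 = 255
Denominator: √[(33306 − 32041)(32274 − 27225)] = √[1265 × 5049] = 2527.2485
r = 255 / 2527.2485 ≈ 0.101

0.101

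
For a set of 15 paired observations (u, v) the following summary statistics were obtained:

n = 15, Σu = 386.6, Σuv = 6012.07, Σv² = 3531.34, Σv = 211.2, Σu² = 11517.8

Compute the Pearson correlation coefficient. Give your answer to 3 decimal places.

r = (nΣuv − ΣuΣv) / √[(nΣu² − (Σu)²)(nΣv² − (Σv)²)]
Numerator: 15×6012.07 − 386.6×211.2 = 8531.13
Denominator: √[(172767 − 149459.56)(52970.1 − 44605.44)] = √[23307.44 × 8364.66] = 13962.7652
r = 8531.13 / 13962.7652 ≈ 0.611

0.611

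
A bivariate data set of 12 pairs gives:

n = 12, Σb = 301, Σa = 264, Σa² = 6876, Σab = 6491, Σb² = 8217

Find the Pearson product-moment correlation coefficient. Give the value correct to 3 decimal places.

r = (nΣab − ΣaΣb) / √[(nΣa² − (Σa)²)(nΣb² − (Σb)²)]
Numerator: 12×6491 − 264×301 = -1572
Denominator: √[(82512 − 69696)(98604 − 90601)] = √[12816 × 8003] = 10127.5095
r = -1572 / 10127.5095 ≈ -0.155

-0.155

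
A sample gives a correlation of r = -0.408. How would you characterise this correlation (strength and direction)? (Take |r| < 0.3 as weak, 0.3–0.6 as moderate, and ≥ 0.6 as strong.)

moderate negative

r = -0.408 < 0 so the relationship is negative.
|r| = 0.408, which falls in the moderate range.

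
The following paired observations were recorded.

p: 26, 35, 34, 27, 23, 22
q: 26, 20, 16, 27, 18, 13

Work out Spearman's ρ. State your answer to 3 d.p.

0.371

Rank p: 3, 6, 5, 4, 2, 1
Rank q: 5, 4, 2, 6, 3, 1
d = rank(p) − rank(q): -2, 2, 3, -2, -1, 0; Σd² = 22
ρ = 1 − 6Σd² / [n(n²−1)] = 1 − 6×22 / (6×35) = 1 − 132/210 ≈ 0.371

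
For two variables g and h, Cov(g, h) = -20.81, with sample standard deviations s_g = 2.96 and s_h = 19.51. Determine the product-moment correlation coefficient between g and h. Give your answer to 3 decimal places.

-0.360

r = Cov(g,h) / (s_g · s_h) = -20.81 / (2.96 × 19.51)
  = -20.81 / 57.7496 ≈ -0.360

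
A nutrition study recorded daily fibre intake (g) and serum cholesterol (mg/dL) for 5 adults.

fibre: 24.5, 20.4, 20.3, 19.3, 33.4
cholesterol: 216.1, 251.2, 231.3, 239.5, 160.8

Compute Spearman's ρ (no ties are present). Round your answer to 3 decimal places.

-0.700

Rank fibre: 4, 3, 2, 1, 5
Rank cholesterol: 2, 5, 3, 4, 1
d = rank(fibre) − rank(cholesterol): 2, -2, -1, -3, 4; Σd² = 34
ρ = 1 − 6Σd² / [n(n²−1)] = 1 − 6×34 / (5×24) = 1 − 204/120 ≈ -0.700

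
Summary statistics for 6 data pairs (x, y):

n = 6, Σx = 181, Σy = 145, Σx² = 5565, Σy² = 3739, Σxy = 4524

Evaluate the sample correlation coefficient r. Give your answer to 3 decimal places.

r = (nΣxy − ΣxΣy) / √[(nΣx² − (Σx)²)(nΣy² − (Σy)²)]
Numerator: 6×4524 − 181×145 = 899
Denominator: √[(33390 − 32761)(22434 − 21025)] = √[629 × 1409] = 941.4144
r = 899 / 941.4144 ≈ 0.955

0.955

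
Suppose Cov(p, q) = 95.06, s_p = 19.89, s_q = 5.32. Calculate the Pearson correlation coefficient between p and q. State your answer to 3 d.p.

r = Cov(p,q) / (s_p · s_q) = 95.06 / (19.89 × 5.32)
  = 95.06 / 105.8148 ≈ 0.898

0.898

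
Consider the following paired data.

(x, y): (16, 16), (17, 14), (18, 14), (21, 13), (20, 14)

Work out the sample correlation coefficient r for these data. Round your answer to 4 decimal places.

n = 5, Σx = 92, Σy = 71, Σx² = 1710, Σy² = 1013, Σxy = 1299
nΣxy − ΣxΣy = 6495 − 6532 = -37
nΣx² − (Σx)² = 8550 − 8464 = 86; nΣy² − (Σy)² = 5065 − 5041 = 24
r = -37 / √(86 × 24) = -37 / 45.4313 ≈ -0.8144

-0.8144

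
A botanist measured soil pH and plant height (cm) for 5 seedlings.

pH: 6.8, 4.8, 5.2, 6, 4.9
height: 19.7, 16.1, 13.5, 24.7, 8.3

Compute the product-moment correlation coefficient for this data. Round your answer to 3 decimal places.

n = 5, Σx = 27.7, Σy = 82.3, Σx² = 156.33, Σy² = 1508.53, Σxy = 470.31
nΣxy − ΣxΣy = 2351.55 − 2279.71 = 71.84
nΣx² − (Σx)² = 781.65 − 767.29 = 14.36; nΣy² − (Σy)² = 7542.65 − 6773.29 = 769.36
r = 71.84 / √(14.36 × 769.36) = 71.84 / 105.1095 ≈ 0.683

0.683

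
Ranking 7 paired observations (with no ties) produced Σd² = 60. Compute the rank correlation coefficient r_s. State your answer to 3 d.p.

-0.071

ρ = 1 − 6Σd² / [n(n²−1)] = 1 − 6×60 / (7×48)
  = 1 − 360/336 = 1 − 1.0714 ≈ -0.071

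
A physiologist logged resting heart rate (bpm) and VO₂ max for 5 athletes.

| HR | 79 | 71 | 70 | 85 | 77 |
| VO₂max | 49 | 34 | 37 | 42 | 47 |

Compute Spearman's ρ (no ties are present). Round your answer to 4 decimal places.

Rank HR: 4, 2, 1, 5, 3
Rank VO₂max: 5, 1, 2, 3, 4
d = rank(HR) − rank(VO₂max): -1, 1, -1, 2, -1; Σd² = 8
ρ = 1 − 6Σd² / [n(n²−1)] = 1 − 6×8 / (5×24) = 1 − 48/120 ≈ 0.6000

0.6000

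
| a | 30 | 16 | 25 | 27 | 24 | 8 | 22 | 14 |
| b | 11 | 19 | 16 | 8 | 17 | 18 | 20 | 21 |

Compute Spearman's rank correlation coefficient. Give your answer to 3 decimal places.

Rank a: 8, 3, 6, 7, 5, 1, 4, 2
Rank b: 2, 6, 3, 1, 4, 5, 7, 8
d = rank(a) − rank(b): 6, -3, 3, 6, 1, -4, -3, -6; Σd² = 152
ρ = 1 − 6Σd² / [n(n²−1)] = 1 − 6×152 / (8×63) = 1 − 912/504 ≈ -0.810

-0.810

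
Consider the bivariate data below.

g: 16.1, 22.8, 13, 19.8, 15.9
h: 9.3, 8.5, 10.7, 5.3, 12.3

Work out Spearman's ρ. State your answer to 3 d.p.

-0.800

Rank g: 3, 5, 1, 4, 2
Rank h: 3, 2, 4, 1, 5
d = rank(g) − rank(h): 0, 3, -3, 3, -3; Σd² = 36
ρ = 1 − 6Σd² / [n(n²−1)] = 1 − 6×36 / (5×24) = 1 − 216/120 ≈ -0.800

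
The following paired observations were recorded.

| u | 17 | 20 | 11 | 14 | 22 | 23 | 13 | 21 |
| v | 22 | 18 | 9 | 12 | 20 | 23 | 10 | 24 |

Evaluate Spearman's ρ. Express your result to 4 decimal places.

Rank u: 4, 5, 1, 3, 7, 8, 2, 6
Rank v: 6, 4, 1, 3, 5, 7, 2, 8
d = rank(u) − rank(v): -2, 1, 0, 0, 2, 1, 0, -2; Σd² = 14
ρ = 1 − 6Σd² / [n(n²−1)] = 1 − 6×14 / (8×63) = 1 − 84/504 ≈ 0.8333

0.8333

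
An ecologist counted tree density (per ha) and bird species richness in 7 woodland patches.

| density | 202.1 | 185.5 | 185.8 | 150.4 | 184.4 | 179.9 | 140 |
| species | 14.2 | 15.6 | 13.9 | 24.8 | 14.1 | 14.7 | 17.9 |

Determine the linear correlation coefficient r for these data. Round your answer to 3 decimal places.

n = 7, Σx = 1228.1, Σy = 115.2, Σx² = 218363.83, Σy² = 1988.56, Σxy = 19826.73
nΣxy − ΣxΣy = 138787.11 − 141477.12 = -2690.01
nΣx² − (Σx)² = 1528546.81 − 1508229.61 = 20317.2; nΣy² − (Σy)² = 13919.92 − 13271.04 = 648.88
r = -2690.01 / √(20317.2 × 648.88) = -2690.01 / 3630.8986 ≈ -0.741

-0.741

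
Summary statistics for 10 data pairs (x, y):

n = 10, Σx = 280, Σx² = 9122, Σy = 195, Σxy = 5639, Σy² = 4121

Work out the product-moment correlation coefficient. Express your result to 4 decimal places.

r = (nΣxy − ΣxΣy) / √[(nΣx² − (Σx)²)(nΣy² − (Σy)²)]
Numerator: 10×5639 − 280×195 = 1790
Denominator: √[(91220 − 78400)(41210 − 38025)] = √[12820 × 3185] = 6389.9687
r = 1790 / 6389.9687 ≈ 0.2801

0.2801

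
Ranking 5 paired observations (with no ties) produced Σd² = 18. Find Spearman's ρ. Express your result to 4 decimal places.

0.1000

ρ = 1 − 6Σd² / [n(n²−1)] = 1 − 6×18 / (5×24)
  = 1 − 108/120 = 1 − 0.90000 ≈ 0.1000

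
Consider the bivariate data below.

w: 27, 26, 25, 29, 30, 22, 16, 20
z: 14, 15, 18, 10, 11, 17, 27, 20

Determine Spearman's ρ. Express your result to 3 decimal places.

Rank w: 6, 5, 4, 7, 8, 3, 1, 2
Rank z: 3, 4, 6, 1, 2, 5, 8, 7
d = rank(w) − rank(z): 3, 1, -2, 6, 6, -2, -7, -5; Σd² = 164
ρ = 1 − 6Σd² / [n(n²−1)] = 1 − 6×164 / (8×63) = 1 − 984/504 ≈ -0.952

-0.952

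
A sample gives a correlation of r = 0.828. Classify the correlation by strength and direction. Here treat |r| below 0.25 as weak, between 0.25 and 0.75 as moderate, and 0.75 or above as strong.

strong positive

r = 0.828 > 0 so the relationship is positive.
|r| = 0.828, which falls in the strong range.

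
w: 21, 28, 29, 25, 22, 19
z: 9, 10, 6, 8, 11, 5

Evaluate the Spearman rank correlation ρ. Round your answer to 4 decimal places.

0.1429

Rank w: 2, 5, 6, 4, 3, 1
Rank z: 4, 5, 2, 3, 6, 1
d = rank(w) − rank(z): -2, 0, 4, 1, -3, 0; Σd² = 30
ρ = 1 − 6Σd² / [n(n²−1)] = 1 − 6×30 / (6×35) = 1 − 180/210 ≈ 0.1429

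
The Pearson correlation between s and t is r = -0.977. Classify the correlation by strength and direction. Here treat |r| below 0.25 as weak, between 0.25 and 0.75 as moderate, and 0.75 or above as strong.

strong negative

r = -0.977 < 0 so the relationship is negative.
|r| = 0.977, which falls in the strong range.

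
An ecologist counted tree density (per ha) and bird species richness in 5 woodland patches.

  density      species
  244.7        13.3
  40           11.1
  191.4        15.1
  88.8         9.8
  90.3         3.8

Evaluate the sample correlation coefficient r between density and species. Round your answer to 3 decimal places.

n = 5, Σx = 655.2, Σy = 53.1, Σx² = 114151.58, Σy² = 638.59, Σxy = 7802.03
nΣxy − ΣxΣy = 39010.15 − 34791.12 = 4219.03
nΣx² − (Σx)² = 570757.9 − 429287.04 = 141470.86; nΣy² − (Σy)² = 3192.95 − 2819.61 = 373.34
r = 4219.03 / √(141470.86 × 373.34) = 4219.03 / 7267.5120 ≈ 0.581

0.581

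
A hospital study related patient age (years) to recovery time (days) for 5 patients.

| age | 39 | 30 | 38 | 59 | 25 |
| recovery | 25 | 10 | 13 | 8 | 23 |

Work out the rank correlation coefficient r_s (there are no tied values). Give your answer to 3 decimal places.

-0.300

Rank age: 4, 2, 3, 5, 1
Rank recovery: 5, 2, 3, 1, 4
d = rank(age) − rank(recovery): -1, 0, 0, 4, -3; Σd² = 26
ρ = 1 − 6Σd² / [n(n²−1)] = 1 − 6×26 / (5×24) = 1 − 156/120 ≈ -0.300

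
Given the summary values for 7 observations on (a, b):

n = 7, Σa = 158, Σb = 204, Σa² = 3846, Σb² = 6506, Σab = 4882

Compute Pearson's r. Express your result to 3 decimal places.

r = (nΣab − ΣaΣb) / √[(nΣa² − (Σa)²)(nΣb² − (Σb)²)]
Numerator: 7×4882 − 158×204 = 1942
Denominator: √[(26922 − 24964)(45542 − 41616)] = √[1958 × 3926] = 2772.5634
r = 1942 / 2772.5634 ≈ 0.700

0.700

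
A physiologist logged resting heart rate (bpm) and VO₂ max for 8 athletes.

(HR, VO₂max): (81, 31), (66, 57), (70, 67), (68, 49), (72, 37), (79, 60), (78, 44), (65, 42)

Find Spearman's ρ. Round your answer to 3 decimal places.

-0.214

Rank HR: 8, 2, 4, 3, 5, 7, 6, 1
Rank VO₂max: 1, 6, 8, 5, 2, 7, 4, 3
d = rank(HR) − rank(VO₂max): 7, -4, -4, -2, 3, 0, 2, -2; Σd² = 102
ρ = 1 − 6Σd² / [n(n²−1)] = 1 − 6×102 / (8×63) = 1 − 612/504 ≈ -0.214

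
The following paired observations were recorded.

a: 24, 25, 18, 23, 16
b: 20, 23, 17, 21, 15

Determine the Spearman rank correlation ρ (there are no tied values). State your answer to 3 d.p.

Rank a: 4, 5, 2, 3, 1
Rank b: 3, 5, 2, 4, 1
d = rank(a) − rank(b): 1, 0, 0, -1, 0; Σd² = 2
ρ = 1 − 6Σd² / [n(n²−1)] = 1 − 6×2 / (5×24) = 1 − 12/120 ≈ 0.900

0.900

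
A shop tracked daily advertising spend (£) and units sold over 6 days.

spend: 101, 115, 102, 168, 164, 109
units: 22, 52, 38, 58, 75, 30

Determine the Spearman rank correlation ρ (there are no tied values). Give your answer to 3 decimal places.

0.886

Rank spend: 1, 4, 2, 6, 5, 3
Rank units: 1, 4, 3, 5, 6, 2
d = rank(spend) − rank(units): 0, 0, -1, 1, -1, 1; Σd² = 4
ρ = 1 − 6Σd² / [n(n²−1)] = 1 − 6×4 / (6×35) = 1 − 24/210 ≈ 0.886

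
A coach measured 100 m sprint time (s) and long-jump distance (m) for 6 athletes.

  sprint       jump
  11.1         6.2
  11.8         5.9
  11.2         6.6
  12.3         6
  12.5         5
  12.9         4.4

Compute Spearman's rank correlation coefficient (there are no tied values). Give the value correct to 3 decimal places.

-0.886

Rank sprint: 1, 3, 2, 4, 5, 6
Rank jump: 5, 3, 6, 4, 2, 1
d = rank(sprint) − rank(jump): -4, 0, -4, 0, 3, 5; Σd² = 66
ρ = 1 − 6Σd² / [n(n²−1)] = 1 − 6×66 / (6×35) = 1 − 396/210 ≈ -0.886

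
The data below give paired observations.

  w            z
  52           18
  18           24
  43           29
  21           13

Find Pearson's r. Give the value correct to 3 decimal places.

0.213

n = 4, Σw = 134, Σz = 84, Σw² = 5318, Σz² = 1910, Σwz = 2888
nΣwz − ΣwΣz = 11552 − 11256 = 296
nΣw² − (Σw)² = 21272 − 17956 = 3316; nΣz² − (Σz)² = 7640 − 7056 = 584
r = 296 / √(3316 × 584) = 296 / 1391.5976 ≈ 0.213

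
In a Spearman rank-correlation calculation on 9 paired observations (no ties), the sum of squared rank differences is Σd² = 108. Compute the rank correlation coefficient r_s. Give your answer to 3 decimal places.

0.100

ρ = 1 − 6Σd² / [n(n²−1)] = 1 − 6×108 / (9×80)
  = 1 − 648/720 = 1 − 0.9000 ≈ 0.100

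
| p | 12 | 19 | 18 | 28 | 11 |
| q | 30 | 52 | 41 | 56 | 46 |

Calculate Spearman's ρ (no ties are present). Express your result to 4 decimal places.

Rank p: 2, 4, 3, 5, 1
Rank q: 1, 4, 2, 5, 3
d = rank(p) − rank(q): 1, 0, 1, 0, -2; Σd² = 6
ρ = 1 − 6Σd² / [n(n²−1)] = 1 − 6×6 / (5×24) = 1 − 36/120 ≈ 0.7000

0.7000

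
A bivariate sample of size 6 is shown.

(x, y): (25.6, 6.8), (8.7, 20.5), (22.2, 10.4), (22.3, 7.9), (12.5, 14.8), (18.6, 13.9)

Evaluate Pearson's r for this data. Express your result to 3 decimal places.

n = 6, Σx = 109.9, Σy = 74.3, Σx² = 2223.39, Σy² = 1049.31, Σxy = 1203.02
nΣxy − ΣxΣy = 7218.12 − 8165.57 = -947.45
nΣx² − (Σx)² = 13340.34 − 12078.01 = 1262.33; nΣy² − (Σy)² = 6295.86 − 5520.49 = 775.37
r = -947.45 / √(1262.33 × 775.37) = -947.45 / 989.3295 ≈ -0.958

-0.958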